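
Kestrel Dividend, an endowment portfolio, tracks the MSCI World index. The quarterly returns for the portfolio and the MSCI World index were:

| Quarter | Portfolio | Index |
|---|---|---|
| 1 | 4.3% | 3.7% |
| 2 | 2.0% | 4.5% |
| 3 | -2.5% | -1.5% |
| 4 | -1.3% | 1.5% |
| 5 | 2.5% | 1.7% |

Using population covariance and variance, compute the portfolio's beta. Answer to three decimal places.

0.969

r̄p = 1.0000%,  r̄m = 1.9800%
Cov = Σ(rp − r̄p)(rm − r̄m) / 5 = 4.2120
Var(rm) = Σ(rm − r̄m)² / 5 = 4.3456
β = Cov / Var = 4.2120 / 4.3456 = 0.9693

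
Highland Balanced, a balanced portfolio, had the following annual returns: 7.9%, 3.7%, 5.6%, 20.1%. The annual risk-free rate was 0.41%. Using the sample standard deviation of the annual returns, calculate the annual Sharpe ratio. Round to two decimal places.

1.21

r̄ = (7.9 + 3.7 + 5.6 + 20.1) / 4 = 37.30 / 4 = 9.3250%
Σ(r − r̄)² = 163.6475; sample σ = √(163.6475/3) = 7.3857%
Sharpe = (r̄ − rf) / σ = (9.3250 − 0.41) / 7.3857 = 8.9150 / 7.3857 = 1.2071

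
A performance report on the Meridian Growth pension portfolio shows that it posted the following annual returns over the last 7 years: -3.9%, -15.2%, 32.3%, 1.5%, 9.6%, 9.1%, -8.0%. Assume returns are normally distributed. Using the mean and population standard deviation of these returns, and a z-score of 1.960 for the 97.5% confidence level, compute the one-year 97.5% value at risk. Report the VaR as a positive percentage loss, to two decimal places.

μ = (-3.9 − 15.2 + 32.3 + 1.5 + 9.6 + 9.1 − 8) / 7 = 3.6286%
Σ(r − μ)² = 1438.5943; population σ = √(1438.5943/7) = 14.3357%
VaR = −(μ − z·σ) = −(3.6286 − 1.960 × 14.3357) = −(-24.4694) = 24.4694%

24.47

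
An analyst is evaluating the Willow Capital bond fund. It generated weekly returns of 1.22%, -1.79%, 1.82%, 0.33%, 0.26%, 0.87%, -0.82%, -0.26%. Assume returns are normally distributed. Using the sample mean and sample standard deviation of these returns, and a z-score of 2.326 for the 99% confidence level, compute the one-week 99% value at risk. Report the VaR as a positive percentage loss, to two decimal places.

2.48

r̄ = (1.22 − 1.79 + 1.82 + 0.33 + 0.26 + 0.87 − 0.82 − 0.26) / 8 = 1.630 / 8 = 0.2038%
Σ(r − r̄)² = (1.22 − 0.2038)² + (-1.79 − 0.2038)² + … = 9.3462
sample σ = √(9.3462 / 7) = √1.3352 = 1.1555%
VaR = −(r̄ − z·σ) = −(0.2038 − 2.326 × 1.1555) = −(-2.4839) = 2.4839%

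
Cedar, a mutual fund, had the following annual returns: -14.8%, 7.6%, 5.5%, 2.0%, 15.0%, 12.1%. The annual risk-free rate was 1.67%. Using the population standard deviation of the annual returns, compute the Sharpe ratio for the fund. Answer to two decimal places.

r̄ = (-14.8 + 7.6 + 5.5 + 2 + 15 + 12.1) / 6 = 27.40 / 6 = 4.5667%
Σ(r − r̄)² = (-14.8 − 4.5667)² + (7.6 − 4.5667)² + (5.5 − 4.5667)² + … = 557.3333
population σ = √(557.3333 / 6) = √92.8889 = 9.6379%
Sharpe = (r̄ − rf) / σ = (4.5667 − 1.67) / 9.6379 = 2.8967 / 9.6379 = 0.3006

0.30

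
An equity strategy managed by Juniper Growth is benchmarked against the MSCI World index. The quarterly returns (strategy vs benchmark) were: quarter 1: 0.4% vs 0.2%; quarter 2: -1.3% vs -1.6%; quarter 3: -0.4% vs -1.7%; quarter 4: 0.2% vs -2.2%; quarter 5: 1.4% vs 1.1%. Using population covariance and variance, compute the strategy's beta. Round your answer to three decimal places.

0.523

r̄p = 0.0600%,  r̄m = -0.8400%
Cov = Σ(rp − r̄p)(rm − r̄m) / 5 = 0.8384
Var(rm) = Σ(rm − r̄m)² / 5 = 1.6024
β = Cov / Var = 0.8384 / 1.6024 = 0.5232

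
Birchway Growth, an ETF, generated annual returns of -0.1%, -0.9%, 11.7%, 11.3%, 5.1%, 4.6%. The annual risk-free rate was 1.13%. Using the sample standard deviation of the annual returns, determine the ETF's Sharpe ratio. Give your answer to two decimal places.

0.77

r̄ = (-0.1 − 0.9 + 11.7 + 11.3 + 5.1 + 4.6) / 6 = 31.70 / 6 = 5.2833%
Sample σ = √[Σ(r − r̄)² / 5] = √[145.0883 / 5] = √29.0177 = 5.3868%
Sharpe = (r̄ − rf) / σ = (5.2833 − 1.13) / 5.3868 = 4.1533 / 5.3868 = 0.7710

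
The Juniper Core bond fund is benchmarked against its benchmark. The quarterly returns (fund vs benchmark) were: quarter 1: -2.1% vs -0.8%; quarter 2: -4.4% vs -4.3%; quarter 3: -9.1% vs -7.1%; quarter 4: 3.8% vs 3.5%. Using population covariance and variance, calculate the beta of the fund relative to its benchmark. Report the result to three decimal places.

r̄p = -2.9500%,  r̄m = -2.1750%
Cov = Σ(rp − r̄p)(rm − r̄m) / 4 = 18.2113
Var(rm) = Σ(rm − r̄m)² / 4 = 15.7169
β = Cov / Var = 18.2113 / 15.7169 = 1.1587

1.159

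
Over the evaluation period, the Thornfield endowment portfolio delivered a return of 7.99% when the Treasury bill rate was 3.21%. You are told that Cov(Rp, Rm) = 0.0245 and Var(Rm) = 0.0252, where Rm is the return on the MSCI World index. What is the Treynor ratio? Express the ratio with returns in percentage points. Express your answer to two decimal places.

4.92

β = Cov / Var = 0.0245 / 0.0252 = 0.9722
Treynor = (Rp − Rf) / β = (7.99% − 3.21%) / 0.9722 = 4.78 / 0.9722 = 4.9167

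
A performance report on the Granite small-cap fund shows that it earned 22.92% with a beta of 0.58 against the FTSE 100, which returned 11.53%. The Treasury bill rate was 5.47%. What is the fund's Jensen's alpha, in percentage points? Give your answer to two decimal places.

13.94

CAPM expected return = Rf + β(Rm − Rf) = 5.47% + 0.58 × (11.53% − 5.47%) = 5.47 + 0.58 × 6.06 = 8.9848%
Jensen's α = Rp − E[R] = 22.92% − 8.9848% = 13.9352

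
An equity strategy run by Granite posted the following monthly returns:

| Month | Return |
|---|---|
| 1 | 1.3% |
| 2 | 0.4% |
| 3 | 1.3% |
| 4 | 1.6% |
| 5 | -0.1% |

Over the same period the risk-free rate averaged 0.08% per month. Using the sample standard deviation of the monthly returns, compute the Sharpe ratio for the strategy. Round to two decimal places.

Mean return μ = 4.50 / 5 = 0.9000%
Σ(r − μ)² = (1.3 − 0.9000)² + (0.4 − 0.9000)² + … = 2.0600
σ = √[2.0600 / 4] = 0.7176%
Sharpe = (μ − rf) / σ = (0.9000 − 0.08) / 0.7176 = 0.8200 / 0.7176 = 1.1427

1.14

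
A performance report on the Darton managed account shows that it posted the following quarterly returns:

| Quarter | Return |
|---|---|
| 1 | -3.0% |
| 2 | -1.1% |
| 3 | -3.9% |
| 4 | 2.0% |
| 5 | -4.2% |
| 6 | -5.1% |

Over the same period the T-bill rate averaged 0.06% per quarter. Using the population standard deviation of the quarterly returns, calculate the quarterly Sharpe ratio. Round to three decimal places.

Mean return μ = -15.30 / 6 = -2.5500%
Σ(r − μ)² = 34.0550; population σ = √(34.0550/6) = 2.3824%
Sharpe = (μ − rf) / σ = (-2.5500 − 0.06) / 2.3824 = -2.6100 / 2.3824 = -1.0955

-1.096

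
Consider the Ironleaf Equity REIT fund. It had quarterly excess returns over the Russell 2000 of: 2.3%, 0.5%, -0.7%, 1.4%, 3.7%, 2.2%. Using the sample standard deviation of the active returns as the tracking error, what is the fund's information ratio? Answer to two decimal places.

1.02

r̄ = (2.3 + 0.5 − 0.7 + 1.4 + 3.7 + 2.2) / 6 = 1.5667%
Σ(r − r̄)² = 11.7933; sample σ = √(11.7933/5) = 1.5358%
IR = r̄ / tracking error = 1.5667 / 1.5358 = 1.0201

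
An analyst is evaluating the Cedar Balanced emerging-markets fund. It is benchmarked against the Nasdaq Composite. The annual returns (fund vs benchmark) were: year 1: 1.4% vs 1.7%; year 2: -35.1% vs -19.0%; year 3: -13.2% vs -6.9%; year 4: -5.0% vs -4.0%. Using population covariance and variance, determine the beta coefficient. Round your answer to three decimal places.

1.812

r̄p = -12.9750%,  r̄m = -7.0500%
Cov = Σ(rp − r̄p)(rm − r̄m) / 4 = 103.6163
Var(rm) = Σ(rm − r̄m)² / 4 = 57.1725
β = Cov / Var = 103.6163 / 57.1725 = 1.8123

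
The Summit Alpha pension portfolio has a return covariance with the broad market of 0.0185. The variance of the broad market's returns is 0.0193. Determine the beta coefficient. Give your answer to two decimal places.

β = Cov(Rp, Rm) / Var(Rm) = 0.0185 / 0.0193 = 0.9585

0.96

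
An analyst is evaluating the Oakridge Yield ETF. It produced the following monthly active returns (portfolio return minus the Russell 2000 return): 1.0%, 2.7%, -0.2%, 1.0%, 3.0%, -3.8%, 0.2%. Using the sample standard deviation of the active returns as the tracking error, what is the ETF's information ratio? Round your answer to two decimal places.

Mean return μ = 3.90 / 7 = 0.5571%
Sample std dev = √[30.6371 / 6] = 2.2597%
IR = μ / tracking error = 0.5571 / 2.2597 = 0.2465

0.25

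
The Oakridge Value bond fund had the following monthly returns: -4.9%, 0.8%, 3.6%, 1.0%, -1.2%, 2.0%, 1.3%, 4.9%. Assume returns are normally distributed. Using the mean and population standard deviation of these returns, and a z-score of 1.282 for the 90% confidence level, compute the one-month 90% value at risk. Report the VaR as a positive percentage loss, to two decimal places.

2.65

r̄ = (-4.9 + 0.8 + 3.6 + 1 − 1.2 + 2 + 1.3 + 4.9) / 8 = 0.9375%
Population std dev = √[62.7188 / 8] = 2.8000%
VaR = −(r̄ − z·σ) = −(0.9375 − 1.282 × 2.8000) = −(-2.6521) = 2.6521%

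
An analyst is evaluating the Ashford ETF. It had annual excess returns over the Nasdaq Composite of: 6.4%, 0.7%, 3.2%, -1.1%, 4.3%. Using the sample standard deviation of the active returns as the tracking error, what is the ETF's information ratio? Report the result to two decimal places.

r̄ = (6.4 + 0.7 + 3.2 − 1.1 + 4.3) / 5 = 2.7000%
Σ(r − r̄)² = (6.4 − 2.7000)² + (0.7 − 2.7000)² + … = 34.9400
sample σ = √(34.9400 / 4) = √8.7350 = 2.9555%
IR = r̄ / tracking error = 2.7000 / 2.9555 = 0.9136

0.91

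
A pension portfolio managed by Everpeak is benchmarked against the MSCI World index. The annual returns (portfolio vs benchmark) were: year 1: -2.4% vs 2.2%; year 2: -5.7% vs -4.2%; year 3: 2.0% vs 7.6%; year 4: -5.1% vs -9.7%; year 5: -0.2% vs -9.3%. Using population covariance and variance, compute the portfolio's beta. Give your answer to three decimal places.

0.243

r̄p = -2.2800%,  r̄m = -2.6800%
Cov = Σ(rp − r̄p)(rm − r̄m) / 5 = 10.9276
Var(rm) = Σ(rm − r̄m)² / 5 = 44.9816
β = Cov / Var = 10.9276 / 44.9816 = 0.2429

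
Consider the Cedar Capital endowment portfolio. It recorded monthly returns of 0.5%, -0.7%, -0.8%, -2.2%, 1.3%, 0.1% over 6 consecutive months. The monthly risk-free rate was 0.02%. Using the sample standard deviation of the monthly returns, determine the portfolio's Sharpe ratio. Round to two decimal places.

-0.26

r̄ = (0.5 − 0.7 − 0.8 − 2.2 + 1.3 + 0.1) / 6 = -0.3000%
Sample std dev = √[7.3800 / 5] = 1.2149%
Sharpe = (r̄ − rf) / σ = (-0.3000 − 0.02) / 1.2149 = -0.3200 / 1.2149 = -0.2634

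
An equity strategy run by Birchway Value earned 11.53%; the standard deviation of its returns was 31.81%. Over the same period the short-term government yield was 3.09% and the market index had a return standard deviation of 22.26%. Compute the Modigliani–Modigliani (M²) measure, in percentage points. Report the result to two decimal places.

9.00

Sharpe = (Rp − Rf) / σp = (11.53% − 3.09%) / 31.81% = 0.2653
M² = Rf + Sharpe × σm = 3.09% + 0.2653 × 22.26% = 8.9956%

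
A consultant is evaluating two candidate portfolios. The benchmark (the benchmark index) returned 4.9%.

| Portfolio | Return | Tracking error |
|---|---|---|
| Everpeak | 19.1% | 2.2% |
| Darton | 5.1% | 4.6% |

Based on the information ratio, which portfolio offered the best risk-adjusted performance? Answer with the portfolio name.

Everpeak: IR = (19.1% − 4.9%) / 2.2% = 6.455
Darton: IR = (5.1% − 4.9%) / 4.6% = 0.043
Highest: Everpeak (6.455).

Everpeak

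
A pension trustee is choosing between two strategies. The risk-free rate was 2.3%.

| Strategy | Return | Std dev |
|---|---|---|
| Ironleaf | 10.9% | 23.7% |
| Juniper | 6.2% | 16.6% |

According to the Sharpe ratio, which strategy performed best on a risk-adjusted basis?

Ironleaf: Sharpe ratio = (10.9% − 2.3%) / 23.7% = 0.363
Juniper: Sharpe ratio = (6.2% − 2.3%) / 16.6% = 0.235
Highest: Ironleaf (0.363).

Ironleaf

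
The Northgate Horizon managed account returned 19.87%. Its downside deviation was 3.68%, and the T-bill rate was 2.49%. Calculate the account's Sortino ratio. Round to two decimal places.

Sortino = (Rp − Rf) / σd = (19.87% − 2.49%) / 3.68% = 17.38% / 3.68% = 4.7228

4.72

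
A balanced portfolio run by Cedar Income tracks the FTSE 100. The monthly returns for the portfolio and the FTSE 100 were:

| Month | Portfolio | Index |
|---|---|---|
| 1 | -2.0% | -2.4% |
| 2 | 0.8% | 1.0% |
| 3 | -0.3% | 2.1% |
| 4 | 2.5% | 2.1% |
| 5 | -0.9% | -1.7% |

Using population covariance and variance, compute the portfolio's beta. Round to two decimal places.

r̄p = 0.0200%,  r̄m = 0.2200%
Cov = Σ(rp − r̄p)(rm − r̄m) / 5 = 2.3456
Var(rm) = Σ(rm − r̄m)² / 5 = 3.6456
β = Cov / Var = 2.3456 / 3.6456 = 0.6434

0.64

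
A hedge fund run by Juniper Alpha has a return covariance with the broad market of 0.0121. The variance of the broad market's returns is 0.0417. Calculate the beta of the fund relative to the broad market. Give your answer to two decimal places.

β = Cov(Rp, Rm) / Var(Rm) = 0.0121 / 0.0417 = 0.2902

0.29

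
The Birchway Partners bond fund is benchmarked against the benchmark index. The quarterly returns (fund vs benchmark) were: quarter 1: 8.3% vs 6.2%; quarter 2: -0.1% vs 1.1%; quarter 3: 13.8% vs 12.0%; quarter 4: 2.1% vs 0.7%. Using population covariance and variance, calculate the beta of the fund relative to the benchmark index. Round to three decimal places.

1.164

r̄p = 6.0250%,  r̄m = 5.0000%
Cov = Σ(rp − r̄p)(rm − r̄m) / 4 = 24.4800
Var(rm) = Σ(rm − r̄m)² / 4 = 21.0350
β = Cov / Var = 24.4800 / 21.0350 = 1.1638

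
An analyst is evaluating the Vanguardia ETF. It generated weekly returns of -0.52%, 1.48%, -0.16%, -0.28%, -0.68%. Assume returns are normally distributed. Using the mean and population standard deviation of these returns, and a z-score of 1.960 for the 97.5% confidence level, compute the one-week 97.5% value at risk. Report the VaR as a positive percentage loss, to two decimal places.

Mean return μ = -0.160 / 5 = -0.0320%
Σ(r − μ)² = (-0.52 − (-0.0320))² + (1.48 − (-0.0320))² + (-0.16 − (-0.0320))² + … = 3.0221
σ = √[3.0221 / 5] = 0.7774%
VaR = −(μ − z·σ) = −(-0.0320 − 1.960 × 0.7774) = −(-1.5557) = 1.5557%

1.56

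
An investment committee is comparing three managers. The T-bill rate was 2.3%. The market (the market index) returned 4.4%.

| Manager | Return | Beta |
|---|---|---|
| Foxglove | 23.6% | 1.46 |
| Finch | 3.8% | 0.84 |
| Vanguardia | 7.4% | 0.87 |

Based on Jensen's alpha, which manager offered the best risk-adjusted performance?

Foxglove

Foxglove: α = 23.6% − [2.3% + 1.46 × (4.4% − 2.3%)] = 18.234
Finch: α = 3.8% − [2.3% + 0.84 × (4.4% − 2.3%)] = -0.264
Vanguardia: α = 7.4% − [2.3% + 0.87 × (4.4% − 2.3%)] = 3.273
Highest: Foxglove (18.234).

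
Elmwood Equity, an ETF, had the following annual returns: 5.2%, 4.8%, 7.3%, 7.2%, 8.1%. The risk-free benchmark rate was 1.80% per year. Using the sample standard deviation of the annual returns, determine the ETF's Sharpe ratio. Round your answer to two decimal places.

Mean return r̄ = 32.60 / 5 = 6.5200%
Sample σ = √[Σ(r − r̄)² / 4] = √[8.2680 / 4] = √2.0670 = 1.4377%
Sharpe = (r̄ − rf) / σ = (6.5200 − 1.8) / 1.4377 = 4.7200 / 1.4377 = 3.2830

3.28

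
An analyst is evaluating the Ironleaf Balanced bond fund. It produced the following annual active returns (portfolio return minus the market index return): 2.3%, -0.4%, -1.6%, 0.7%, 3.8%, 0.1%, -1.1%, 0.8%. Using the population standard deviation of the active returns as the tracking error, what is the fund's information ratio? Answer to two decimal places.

0.35

r̄ = (2.3 − 0.4 − 1.6 + 0.7 + 3.8 + 0.1 − 1.1 + 0.8) / 8 = 4.60 / 8 = 0.5750%
Σ(r − r̄)² = 22.1550; population σ = √(22.1550/8) = 1.6641%
IR = r̄ / tracking error = 0.5750 / 1.6641 = 0.3455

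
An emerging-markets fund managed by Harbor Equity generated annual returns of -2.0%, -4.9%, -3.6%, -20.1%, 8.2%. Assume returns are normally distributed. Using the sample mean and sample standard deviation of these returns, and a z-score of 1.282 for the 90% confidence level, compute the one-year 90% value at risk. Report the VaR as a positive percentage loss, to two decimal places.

17.49

r̄ = (-2 − 4.9 − 3.6 − 20.1 + 8.2) / 5 = -4.4800%
Sample σ = √[Σ(r − r̄)² / 4] = √[411.8680 / 4] = √102.9670 = 10.1473%
VaR = −(r̄ − z·σ) = −(-4.4800 − 1.282 × 10.1473) = −(-17.4888) = 17.4888%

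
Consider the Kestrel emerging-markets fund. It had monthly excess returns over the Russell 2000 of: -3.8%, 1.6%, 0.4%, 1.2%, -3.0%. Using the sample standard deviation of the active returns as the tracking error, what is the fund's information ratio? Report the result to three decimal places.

Mean return μ = -3.60 / 5 = -0.7200%
Sample σ = √[Σ(r − μ)² / 4] = √[25.0080 / 4] = √6.2520 = 2.5004%
IR = μ / tracking error = -0.7200 / 2.5004 = -0.2880

-0.288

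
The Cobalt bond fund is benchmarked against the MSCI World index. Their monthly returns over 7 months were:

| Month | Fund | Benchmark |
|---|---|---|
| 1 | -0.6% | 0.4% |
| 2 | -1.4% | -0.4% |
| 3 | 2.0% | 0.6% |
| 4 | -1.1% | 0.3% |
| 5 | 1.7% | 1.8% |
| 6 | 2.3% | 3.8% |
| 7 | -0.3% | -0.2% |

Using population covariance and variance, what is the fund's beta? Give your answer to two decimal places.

0.84

r̄p = 0.3714%,  r̄m = 0.9000%
Cov = Σ(rp − r̄p)(rm − r̄m) / 7 = 1.5300
Var(rm) = Σ(rm − r̄m)² / 7 = 1.8314
β = Cov / Var = 1.5300 / 1.8314 = 0.8354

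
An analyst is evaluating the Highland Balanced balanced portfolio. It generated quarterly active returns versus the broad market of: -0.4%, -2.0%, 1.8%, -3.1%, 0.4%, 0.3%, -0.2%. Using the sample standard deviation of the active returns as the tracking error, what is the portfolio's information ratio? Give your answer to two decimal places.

r̄ = (-0.4 − 2 + 1.8 − 3.1 + 0.4 + 0.3 − 0.2) / 7 = -3.20 / 7 = -0.4571%
Σ(r − r̄)² = (-0.4 − (-0.4571))² + (-2 − (-0.4571))² + … = 15.8371
sample σ = √(15.8371 / 6) = √2.6395 = 1.6247%
IR = r̄ / tracking error = -0.4571 / 1.6247 = -0.2813

-0.28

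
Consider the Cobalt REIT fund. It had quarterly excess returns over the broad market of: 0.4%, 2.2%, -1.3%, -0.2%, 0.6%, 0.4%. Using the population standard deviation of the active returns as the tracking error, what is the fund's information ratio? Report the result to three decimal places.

r̄ = (0.4 + 2.2 − 1.3 − 0.2 + 0.6 + 0.4) / 6 = 2.10 / 6 = 0.3500%
Population std dev = √[6.5150 / 6] = 1.0420%
IR = r̄ / tracking error = 0.3500 / 1.0420 = 0.3359

0.336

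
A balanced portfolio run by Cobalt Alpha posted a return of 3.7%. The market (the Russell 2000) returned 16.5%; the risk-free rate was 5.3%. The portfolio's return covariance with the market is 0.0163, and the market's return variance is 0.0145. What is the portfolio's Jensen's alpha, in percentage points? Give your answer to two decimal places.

β = Cov / Var = 0.0163 / 0.0145 = 1.1241
E[R] = Rf + β(Rm − Rf) = 5.3% + 1.1241 × (16.5% − 5.3%) = 17.8899%
α = Rp − E[R] = 3.7% − 17.8899% = -14.1899

-14.19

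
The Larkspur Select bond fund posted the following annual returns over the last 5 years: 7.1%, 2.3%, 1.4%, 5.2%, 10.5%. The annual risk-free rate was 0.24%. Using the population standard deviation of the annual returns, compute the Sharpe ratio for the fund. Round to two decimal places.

r̄ = (7.1 + 2.3 + 1.4 + 5.2 + 10.5) / 5 = 26.50 / 5 = 5.3000%
Population std dev = √[54.5000 / 5] = 3.3015%
Sharpe = (r̄ − rf) / σ = (5.3000 − 0.24) / 3.3015 = 5.0600 / 3.3015 = 1.5326

1.53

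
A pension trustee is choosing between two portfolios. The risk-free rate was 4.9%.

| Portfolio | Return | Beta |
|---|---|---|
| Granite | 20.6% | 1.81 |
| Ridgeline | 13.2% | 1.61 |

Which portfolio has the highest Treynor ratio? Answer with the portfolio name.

Granite

Granite: Treynor = (20.6% − 4.9%) / 1.81 = 8.674
Ridgeline: Treynor = (13.2% − 4.9%) / 1.61 = 5.155
Highest: Granite (8.674).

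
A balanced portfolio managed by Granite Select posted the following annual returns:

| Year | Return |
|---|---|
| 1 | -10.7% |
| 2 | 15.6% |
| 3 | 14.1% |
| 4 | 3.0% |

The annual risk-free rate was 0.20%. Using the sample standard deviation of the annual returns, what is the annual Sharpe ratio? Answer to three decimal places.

r̄ = (-10.7 + 15.6 + 14.1 + 3) / 4 = 5.5000%
Σ(r − r̄)² = 444.6600; sample σ = √(444.6600/3) = 12.1746%
Sharpe = (r̄ − rf) / σ = (5.5000 − 0.2) / 12.1746 = 5.3000 / 12.1746 = 0.4353

0.435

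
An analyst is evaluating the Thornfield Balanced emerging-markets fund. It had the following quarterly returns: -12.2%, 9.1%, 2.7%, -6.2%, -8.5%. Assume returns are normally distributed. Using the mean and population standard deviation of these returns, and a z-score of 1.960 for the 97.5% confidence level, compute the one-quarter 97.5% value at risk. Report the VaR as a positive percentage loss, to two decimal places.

Mean return r̄ = -15.10 / 5 = -3.0200%
Population std dev = √[304.0280 / 5] = 7.7978%
VaR = −(r̄ − z·σ) = −(-3.0200 − 1.960 × 7.7978) = −(-18.3037) = 18.3037%

18.30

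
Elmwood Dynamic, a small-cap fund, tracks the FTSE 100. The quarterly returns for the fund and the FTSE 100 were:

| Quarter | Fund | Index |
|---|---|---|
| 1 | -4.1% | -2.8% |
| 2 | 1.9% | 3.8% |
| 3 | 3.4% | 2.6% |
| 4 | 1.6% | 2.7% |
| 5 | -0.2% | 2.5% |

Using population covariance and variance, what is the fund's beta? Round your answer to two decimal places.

r̄p = 0.5200%,  r̄m = 1.7600%
Cov = Σ(rp − r̄p)(rm − r̄m) / 5 = 5.3568
Var(rm) = Σ(rm − r̄m)² / 5 = 5.4184
β = Cov / Var = 5.3568 / 5.4184 = 0.9886

0.99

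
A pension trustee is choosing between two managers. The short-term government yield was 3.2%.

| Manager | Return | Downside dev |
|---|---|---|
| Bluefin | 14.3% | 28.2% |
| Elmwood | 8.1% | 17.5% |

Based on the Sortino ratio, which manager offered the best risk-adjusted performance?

Bluefin

Bluefin: Sortino ratio = (14.3% − 3.2%) / 28.2% = 0.394
Elmwood: Sortino ratio = (8.1% − 3.2%) / 17.5% = 0.280
Highest: Bluefin (0.394).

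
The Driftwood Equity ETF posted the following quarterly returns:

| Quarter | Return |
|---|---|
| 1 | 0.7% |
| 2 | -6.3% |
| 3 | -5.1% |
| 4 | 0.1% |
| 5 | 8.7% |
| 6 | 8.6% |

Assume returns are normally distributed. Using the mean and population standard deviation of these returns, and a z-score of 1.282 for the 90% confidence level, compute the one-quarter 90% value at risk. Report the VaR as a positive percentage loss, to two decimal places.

Mean return r̄ = 6.70 / 6 = 1.1167%
Population σ = √[Σ(r − r̄)² / 6] = √[208.3683 / 6] = √34.7281 = 5.8931%
VaR = −(r̄ − z·σ) = −(1.1167 − 1.282 × 5.8931) = −(-6.4383) = 6.4383%

6.44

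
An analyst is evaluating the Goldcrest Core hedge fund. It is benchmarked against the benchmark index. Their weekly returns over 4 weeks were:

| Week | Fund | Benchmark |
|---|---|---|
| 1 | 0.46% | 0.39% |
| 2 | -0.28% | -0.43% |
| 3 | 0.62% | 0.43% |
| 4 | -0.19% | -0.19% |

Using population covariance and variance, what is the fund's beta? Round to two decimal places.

1.04

r̄p = 0.1525%,  r̄m = 0.0500%
Cov = Σ(rp − r̄p)(rm − r̄m) / 4 = 0.1430
Var(rm) = Σ(rm − r̄m)² / 4 = 0.1370
β = Cov / Var = 0.1430 / 0.1370 = 1.0438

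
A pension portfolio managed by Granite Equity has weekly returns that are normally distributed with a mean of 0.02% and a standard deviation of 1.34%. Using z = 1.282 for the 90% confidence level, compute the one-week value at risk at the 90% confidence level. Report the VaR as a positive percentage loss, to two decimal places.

1.70

VaR (as % loss) = −(μ − z·σ) = −(0.02% − 1.282 × 1.34%) = −(-1.69788%) = 1.69788%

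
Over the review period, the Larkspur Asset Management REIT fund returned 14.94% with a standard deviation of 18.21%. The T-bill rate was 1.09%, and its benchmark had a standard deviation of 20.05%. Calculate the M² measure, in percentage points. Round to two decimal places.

Sharpe = (Rp − Rf) / σp = (14.94% − 1.09%) / 18.21% = 0.7606
M² = Rf + Sharpe × σm = 1.09% + 0.7606 × 20.05% = 16.3400%

16.34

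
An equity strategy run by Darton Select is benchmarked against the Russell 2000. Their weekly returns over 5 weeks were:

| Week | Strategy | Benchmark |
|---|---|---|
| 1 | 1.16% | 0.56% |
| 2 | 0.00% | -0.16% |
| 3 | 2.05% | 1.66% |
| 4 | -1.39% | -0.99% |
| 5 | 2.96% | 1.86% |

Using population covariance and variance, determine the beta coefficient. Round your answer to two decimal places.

r̄p = 0.9560%,  r̄m = 0.5860%
Cov = Σ(rp − r̄p)(rm − r̄m) / 5 = 1.6266
Var(rm) = Σ(rm − r̄m)² / 5 = 1.1635
β = Cov / Var = 1.6266 / 1.1635 = 1.3980

1.40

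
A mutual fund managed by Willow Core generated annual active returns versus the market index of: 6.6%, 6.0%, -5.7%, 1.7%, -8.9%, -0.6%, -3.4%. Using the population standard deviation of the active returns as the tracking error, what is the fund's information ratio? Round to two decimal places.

Mean return μ = -4.30 / 7 = -0.6143%
Σ(r − μ)² = 203.4286; population σ = √(203.4286/7) = 5.3908%
IR = μ / tracking error = -0.6143 / 5.3908 = -0.1140

-0.11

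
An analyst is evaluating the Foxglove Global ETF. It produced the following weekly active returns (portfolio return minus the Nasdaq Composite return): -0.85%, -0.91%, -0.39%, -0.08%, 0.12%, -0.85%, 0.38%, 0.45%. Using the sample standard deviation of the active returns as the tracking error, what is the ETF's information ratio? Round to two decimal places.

Mean return μ = -2.130 / 8 = -0.2663%
Σ(r − μ)² = 2.2258; sample σ = √(2.2258/7) = 0.5639%
IR = μ / tracking error = -0.2663 / 0.5639 = -0.4722

-0.47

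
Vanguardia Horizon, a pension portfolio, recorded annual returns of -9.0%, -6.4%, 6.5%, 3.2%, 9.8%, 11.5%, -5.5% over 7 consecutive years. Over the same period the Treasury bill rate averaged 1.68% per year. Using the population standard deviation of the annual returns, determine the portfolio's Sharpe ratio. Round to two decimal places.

-0.03

μ = (-9 − 6.4 + 6.5 + 3.2 + 9.8 + 11.5 − 5.5) / 7 = 1.4429%
Σ(r − μ)² = 418.4171; population σ = √(418.4171/7) = 7.7314%
Sharpe = (μ − rf) / σ = (1.4429 − 1.68) / 7.7314 = -0.2371 / 7.7314 = -0.0307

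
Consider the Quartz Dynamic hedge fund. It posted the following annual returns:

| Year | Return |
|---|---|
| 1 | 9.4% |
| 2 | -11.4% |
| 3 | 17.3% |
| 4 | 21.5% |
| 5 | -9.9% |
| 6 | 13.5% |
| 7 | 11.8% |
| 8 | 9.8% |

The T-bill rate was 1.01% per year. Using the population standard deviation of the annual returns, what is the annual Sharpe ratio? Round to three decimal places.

0.598

r̄ = (9.4 − 11.4 + 17.3 + 21.5 − 9.9 + 13.5 + 11.8 + 9.8) / 8 = 62.00 / 8 = 7.7500%
Σ(r − r̄)² = (9.4 − 7.7500)² + (-11.4 − 7.7500)² + (17.3 − 7.7500)² + … = 1014.9000
σ = √[1014.9000 / 8] = 11.2633%
Sharpe = (r̄ − rf) / σ = (7.7500 − 1.01) / 11.2633 = 6.7400 / 11.2633 = 0.5984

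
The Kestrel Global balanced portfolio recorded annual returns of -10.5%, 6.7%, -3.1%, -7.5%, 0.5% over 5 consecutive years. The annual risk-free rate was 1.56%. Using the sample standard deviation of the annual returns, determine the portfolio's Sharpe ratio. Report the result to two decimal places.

-0.64

Mean return r̄ = -13.90 / 5 = -2.7800%
Sample std dev = √[182.6080 / 4] = 6.7566%
Sharpe = (r̄ − rf) / σ = (-2.7800 − 1.56) / 6.7566 = -4.3400 / 6.7566 = -0.6423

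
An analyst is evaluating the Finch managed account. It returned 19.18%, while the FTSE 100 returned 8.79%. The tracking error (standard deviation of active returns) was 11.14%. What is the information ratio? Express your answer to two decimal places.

0.93

IR = (Rp − Rb) / TE = (19.18% − 8.79%) / 11.14% = 10.39% / 11.14% = 0.9327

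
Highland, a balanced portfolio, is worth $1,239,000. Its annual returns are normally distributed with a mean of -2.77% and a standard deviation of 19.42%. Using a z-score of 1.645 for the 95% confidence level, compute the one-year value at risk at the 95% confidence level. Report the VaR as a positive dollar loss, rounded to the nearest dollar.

$430,130

Return at the 95% tail: μ − z·σ = -2.77% − 1.645 × 19.42% = -2.77 − 31.9459 = -34.7159%
VaR = −(-34.7159%) × $1,239,000 = 34.7159% × $1,239,000 = $430,130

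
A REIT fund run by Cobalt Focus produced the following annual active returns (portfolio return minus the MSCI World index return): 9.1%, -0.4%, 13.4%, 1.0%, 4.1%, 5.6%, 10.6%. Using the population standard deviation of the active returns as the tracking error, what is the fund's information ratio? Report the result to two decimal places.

1.32

Mean return r̄ = 43.40 / 7 = 6.2000%
Population σ = √[Σ(r − r̄)² / 7] = √[154.9800 / 7] = √22.1400 = 4.7053%
IR = r̄ / tracking error = 6.2000 / 4.7053 = 1.3177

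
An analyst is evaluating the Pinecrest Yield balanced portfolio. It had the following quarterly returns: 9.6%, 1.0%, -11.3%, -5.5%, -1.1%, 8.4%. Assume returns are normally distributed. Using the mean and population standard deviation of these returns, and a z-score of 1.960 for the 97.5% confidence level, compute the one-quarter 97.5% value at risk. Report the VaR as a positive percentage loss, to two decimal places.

r̄ = (9.6 + 1 − 11.3 − 5.5 − 1.1 + 8.4) / 6 = 0.1833%
Population σ = √[Σ(r − r̄)² / 6] = √[322.6683 / 6] = √53.7781 = 7.3334%
VaR = −(r̄ − z·σ) = −(0.1833 − 1.960 × 7.3334) = −(-14.1902) = 14.1902%

14.19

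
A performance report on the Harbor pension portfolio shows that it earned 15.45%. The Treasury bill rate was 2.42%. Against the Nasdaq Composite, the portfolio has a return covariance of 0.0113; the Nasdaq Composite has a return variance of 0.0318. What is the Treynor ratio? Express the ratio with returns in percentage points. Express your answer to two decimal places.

36.67

β = Cov / Var = 0.0113 / 0.0318 = 0.3553
Treynor = (Rp − Rf) / β = (15.45% − 2.42%) / 0.3553 = 13.03 / 0.3553 = 36.6732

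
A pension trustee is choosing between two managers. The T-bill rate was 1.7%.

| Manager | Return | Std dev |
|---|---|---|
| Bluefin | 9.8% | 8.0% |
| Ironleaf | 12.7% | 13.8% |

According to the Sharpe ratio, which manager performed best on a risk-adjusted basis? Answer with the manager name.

Bluefin

Bluefin: Sharpe ratio = (9.8% − 1.7%) / 8.0% = 1.013
Ironleaf: Sharpe ratio = (12.7% − 1.7%) / 13.8% = 0.797
Highest: Bluefin (1.013).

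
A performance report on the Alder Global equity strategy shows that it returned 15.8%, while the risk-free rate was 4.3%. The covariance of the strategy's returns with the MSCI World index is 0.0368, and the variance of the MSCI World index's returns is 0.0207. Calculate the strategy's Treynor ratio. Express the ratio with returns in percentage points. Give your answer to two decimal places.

6.47

β = Cov / Var = 0.0368 / 0.0207 = 1.7778
Treynor = (Rp − Rf) / β = (15.8% − 4.3%) / 1.7778 = 11.50 / 1.7778 = 6.4687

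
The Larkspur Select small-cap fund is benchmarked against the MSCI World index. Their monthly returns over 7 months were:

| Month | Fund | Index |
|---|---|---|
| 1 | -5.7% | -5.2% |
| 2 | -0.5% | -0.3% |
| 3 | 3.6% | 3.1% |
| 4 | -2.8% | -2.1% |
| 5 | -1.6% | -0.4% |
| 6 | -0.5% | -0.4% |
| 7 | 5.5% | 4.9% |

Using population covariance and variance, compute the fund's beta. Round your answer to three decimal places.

r̄p = -0.2857%,  r̄m = -0.0571%
Cov = Σ(rp − r̄p)(rm − r̄m) / 7 = 10.6437
Var(rm) = Σ(rm − r̄m)² / 7 = 9.3510
β = Cov / Var = 10.6437 / 9.3510 = 1.1382

1.138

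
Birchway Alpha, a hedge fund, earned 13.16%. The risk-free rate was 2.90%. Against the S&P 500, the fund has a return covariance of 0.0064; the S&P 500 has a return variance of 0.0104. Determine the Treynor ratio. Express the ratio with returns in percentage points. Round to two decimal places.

16.67

β = Cov / Var = 0.0064 / 0.0104 = 0.6154
Treynor = (Rp − Rf) / β = (13.16% − 2.90%) / 0.6154 = 10.26 / 0.6154 = 16.6721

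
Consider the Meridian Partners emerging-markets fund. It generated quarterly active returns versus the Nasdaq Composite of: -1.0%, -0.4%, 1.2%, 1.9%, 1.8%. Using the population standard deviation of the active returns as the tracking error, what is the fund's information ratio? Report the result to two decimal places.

0.59

Mean return μ = 3.50 / 5 = 0.7000%
Σ(r − μ)² = 7.0000; population σ = √(7.0000/5) = 1.1832%
IR = μ / tracking error = 0.7000 / 1.1832 = 0.5916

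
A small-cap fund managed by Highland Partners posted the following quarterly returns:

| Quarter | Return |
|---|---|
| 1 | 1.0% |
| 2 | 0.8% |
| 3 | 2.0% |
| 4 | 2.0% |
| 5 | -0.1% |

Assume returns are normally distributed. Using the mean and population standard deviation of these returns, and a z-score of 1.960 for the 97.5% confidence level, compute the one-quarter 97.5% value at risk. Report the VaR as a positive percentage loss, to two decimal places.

0.42

μ = (1 + 0.8 + 2 + 2 − 0.1) / 5 = 5.70 / 5 = 1.1400%
Population std dev = √[3.1520 / 5] = 0.7940%
VaR = −(μ − z·σ) = −(1.1400 − 1.960 × 0.7940) = −(-0.4162) = 0.4162%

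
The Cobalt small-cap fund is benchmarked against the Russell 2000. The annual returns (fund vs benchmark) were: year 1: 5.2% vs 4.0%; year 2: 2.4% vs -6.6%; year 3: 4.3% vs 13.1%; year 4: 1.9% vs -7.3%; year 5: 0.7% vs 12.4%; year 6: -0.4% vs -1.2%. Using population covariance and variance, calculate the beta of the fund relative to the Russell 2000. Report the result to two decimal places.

0.06

r̄p = 2.3500%,  r̄m = 2.4000%
Cov = Σ(rp − r̄p)(rm − r̄m) / 6 = 3.7900
Var(rm) = Σ(rm − r̄m)² / 6 = 67.5167
β = Cov / Var = 3.7900 / 67.5167 = 0.0561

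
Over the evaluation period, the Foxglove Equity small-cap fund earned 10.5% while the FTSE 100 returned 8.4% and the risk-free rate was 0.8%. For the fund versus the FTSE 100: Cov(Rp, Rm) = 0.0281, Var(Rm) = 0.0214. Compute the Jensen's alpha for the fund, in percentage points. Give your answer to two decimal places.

-0.28

β = Cov / Var = 0.0281 / 0.0214 = 1.3131
E[R] = Rf + β(Rm − Rf) = 0.8% + 1.3131 × (8.4% − 0.8%) = 10.7796%
α = Rp − E[R] = 10.5% − 10.7796% = -0.2796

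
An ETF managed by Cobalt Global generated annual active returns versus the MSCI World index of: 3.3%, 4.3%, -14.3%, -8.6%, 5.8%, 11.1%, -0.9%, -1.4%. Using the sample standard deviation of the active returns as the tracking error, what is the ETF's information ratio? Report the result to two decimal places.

Mean return r̄ = -0.70 / 8 = -0.0875%
Sample std dev = √[467.3888 / 7] = 8.1713%
IR = r̄ / tracking error = -0.0875 / 8.1713 = -0.0107

-0.01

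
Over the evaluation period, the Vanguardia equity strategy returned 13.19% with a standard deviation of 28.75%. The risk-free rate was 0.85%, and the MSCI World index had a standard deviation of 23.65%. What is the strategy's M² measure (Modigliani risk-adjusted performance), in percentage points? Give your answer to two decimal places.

11.00

Sharpe = (Rp − Rf) / σp = (13.19% − 0.85%) / 28.75% = 0.4292
M² = Rf + Sharpe × σm = 0.85% + 0.4292 × 23.65% = 11.0006%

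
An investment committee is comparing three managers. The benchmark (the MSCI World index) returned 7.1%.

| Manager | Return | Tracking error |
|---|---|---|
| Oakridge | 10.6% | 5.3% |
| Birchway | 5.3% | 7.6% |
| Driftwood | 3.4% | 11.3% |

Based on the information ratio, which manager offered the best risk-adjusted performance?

Oakridge: IR = (10.6% − 7.1%) / 5.3% = 0.660
Birchway: IR = (5.3% − 7.1%) / 7.6% = -0.237
Driftwood: IR = (3.4% − 7.1%) / 11.3% = -0.327
Highest: Oakridge (0.660).

Oakridge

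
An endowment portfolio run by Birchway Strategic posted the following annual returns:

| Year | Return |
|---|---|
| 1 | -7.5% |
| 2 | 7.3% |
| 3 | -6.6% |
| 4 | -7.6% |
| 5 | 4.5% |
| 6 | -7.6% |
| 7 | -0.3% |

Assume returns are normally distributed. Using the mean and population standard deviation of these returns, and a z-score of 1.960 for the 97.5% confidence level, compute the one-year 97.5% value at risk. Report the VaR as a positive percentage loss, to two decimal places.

r̄ = (-7.5 + 7.3 − 6.6 − 7.6 + 4.5 − 7.6 − 0.3) / 7 = -17.80 / 7 = -2.5429%
Population σ = √[Σ(r − r̄)² / 7] = √[243.6971 / 7] = √34.8139 = 5.9003%
VaR = −(r̄ − z·σ) = −(-2.5429 − 1.960 × 5.9003) = −(-14.1075) = 14.1075%

14.11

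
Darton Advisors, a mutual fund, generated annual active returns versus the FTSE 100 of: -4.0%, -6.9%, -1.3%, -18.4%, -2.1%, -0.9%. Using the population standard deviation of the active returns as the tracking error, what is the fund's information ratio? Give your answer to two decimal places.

-0.92

Mean return μ = -33.60 / 6 = -5.6000%
Population std dev = √[220.9200 / 6] = 6.0679%
IR = μ / tracking error = -5.6000 / 6.0679 = -0.9229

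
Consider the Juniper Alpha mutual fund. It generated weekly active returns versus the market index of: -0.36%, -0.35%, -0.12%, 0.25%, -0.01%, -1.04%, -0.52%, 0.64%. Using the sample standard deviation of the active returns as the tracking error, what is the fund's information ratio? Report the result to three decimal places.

-0.372

r̄ = (-0.36 − 0.35 − 0.12 + 0.25 − 0.01 − 1.04 − 0.52 + 0.64) / 8 = -1.510 / 8 = -0.1888%
Σ(r − r̄)² = (-0.36 − (-0.1888))² + (-0.35 − (-0.1888))² + … = 1.8057
sample σ = √(1.8057 / 7) = √0.2580 = 0.5079%
IR = r̄ / tracking error = -0.1888 / 0.5079 = -0.3717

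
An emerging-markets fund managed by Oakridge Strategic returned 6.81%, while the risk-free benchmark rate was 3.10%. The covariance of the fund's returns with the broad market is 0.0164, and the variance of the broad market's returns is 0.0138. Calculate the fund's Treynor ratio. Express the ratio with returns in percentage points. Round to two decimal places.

3.12

β = Cov / Var = 0.0164 / 0.0138 = 1.1884
Treynor = (Rp − Rf) / β = (6.81% − 3.10%) / 1.1884 = 3.71 / 1.1884 = 3.1218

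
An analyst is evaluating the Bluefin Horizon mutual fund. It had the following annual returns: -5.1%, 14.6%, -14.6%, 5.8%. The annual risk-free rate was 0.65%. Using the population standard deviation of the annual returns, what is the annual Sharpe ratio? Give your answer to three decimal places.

-0.043

Mean return r̄ = 0.70 / 4 = 0.1750%
Σ(r − r̄)² = 485.8475; population σ = √(485.8475/4) = 11.0210%
Sharpe = (r̄ − rf) / σ = (0.1750 − 0.65) / 11.0210 = -0.4750 / 11.0210 = -0.0431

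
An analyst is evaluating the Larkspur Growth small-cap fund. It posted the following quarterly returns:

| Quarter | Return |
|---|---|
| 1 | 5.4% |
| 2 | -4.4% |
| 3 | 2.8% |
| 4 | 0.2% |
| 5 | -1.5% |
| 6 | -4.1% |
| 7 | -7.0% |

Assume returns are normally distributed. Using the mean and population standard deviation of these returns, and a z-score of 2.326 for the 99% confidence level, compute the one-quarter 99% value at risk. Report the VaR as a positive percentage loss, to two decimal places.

Mean return r̄ = -8.60 / 7 = -1.2286%
Σ(r − r̄)² = (5.4 − (-1.2286))² + (-4.4 − (-1.2286))² + … = 113.8943
σ = √[113.8943 / 7] = 4.0337%
VaR = −(r̄ − z·σ) = −(-1.2286 − 2.326 × 4.0337) = −(-10.6110) = 10.6110%

10.61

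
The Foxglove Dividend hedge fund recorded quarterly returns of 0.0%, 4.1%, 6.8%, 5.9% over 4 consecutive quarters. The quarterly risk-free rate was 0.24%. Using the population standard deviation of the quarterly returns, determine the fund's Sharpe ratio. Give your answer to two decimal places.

1.52

r̄ = (0 + 4.1 + 6.8 + 5.9) / 4 = 16.80 / 4 = 4.2000%
Σ(r − r̄)² = (0 − 4.2000)² + (4.1 − 4.2000)² + (6.8 − 4.2000)² + … = 27.3000
σ = √[27.3000 / 4] = 2.6125%
Sharpe = (r̄ − rf) / σ = (4.2000 − 0.24) / 2.6125 = 3.9600 / 2.6125 = 1.5158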